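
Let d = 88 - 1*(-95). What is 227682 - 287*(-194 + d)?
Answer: 230839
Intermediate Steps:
d = 183 (d = 88 + 95 = 183)
227682 - 287*(-194 + d) = 227682 - 287*(-194 + 183) = 227682 - 287*(-11) = 227682 + 3157 = 230839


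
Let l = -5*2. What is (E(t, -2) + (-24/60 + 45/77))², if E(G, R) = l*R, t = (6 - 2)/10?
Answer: 60388441/148225 ≈ 407.41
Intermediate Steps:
t = ⅖ (t = 4*(⅒) = ⅖ ≈ 0.40000)
l = -10
E(G, R) = -10*R
(E(t, -2) + (-24/60 + 45/77))² = (-10*(-2) + (-24/60 + 45/77))² = (20 + (-24*1/60 + 45*(1/77)))² = (20 + (-⅖ + 45/77))² = (20 + 71/385)² = (7771/385)² = 60388441/148225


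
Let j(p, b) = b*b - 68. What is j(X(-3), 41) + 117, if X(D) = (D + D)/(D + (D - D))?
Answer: 1730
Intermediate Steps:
X(D) = 2 (X(D) = (2*D)/(D + 0) = (2*D)/D = 2)
j(p, b) = -68 + b² (j(p, b) = b² - 68 = -68 + b²)
j(X(-3), 41) + 117 = (-68 + 41²) + 117 = (-68 + 1681) + 117 = 1613 + 117 = 1730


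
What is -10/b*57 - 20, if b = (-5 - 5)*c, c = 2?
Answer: 17/2 ≈ 8.5000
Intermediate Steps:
b = -20 (b = (-5 - 5)*2 = -10*2 = -20)
-10/b*57 - 20 = -10/(-20)*57 - 20 = -10*(-1/20)*57 - 20 = (½)*57 - 20 = 57/2 - 20 = 17/2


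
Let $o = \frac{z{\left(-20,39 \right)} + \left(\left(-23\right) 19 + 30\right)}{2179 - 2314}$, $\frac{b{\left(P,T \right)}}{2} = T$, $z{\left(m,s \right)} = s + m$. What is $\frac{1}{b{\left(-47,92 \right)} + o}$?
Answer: $\frac{135}{25228} \approx 0.0053512$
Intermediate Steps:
$z{\left(m,s \right)} = m + s$
$b{\left(P,T \right)} = 2 T$
$o = \frac{388}{135}$ ($o = \frac{\left(-20 + 39\right) + \left(\left(-23\right) 19 + 30\right)}{2179 - 2314} = \frac{19 + \left(-437 + 30\right)}{-135} = \left(19 - 407\right) \left(- \frac{1}{135}\right) = \left(-388\right) \left(- \frac{1}{135}\right) = \frac{388}{135} \approx 2.8741$)
$\frac{1}{b{\left(-47,92 \right)} + o} = \frac{1}{2 \cdot 92 + \frac{388}{135}} = \frac{1}{184 + \frac{388}{135}} = \frac{1}{\frac{25228}{135}} = \frac{135}{25228}$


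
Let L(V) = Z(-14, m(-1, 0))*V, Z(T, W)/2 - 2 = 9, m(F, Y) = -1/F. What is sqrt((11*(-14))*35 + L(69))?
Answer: 44*I*sqrt(2) ≈ 62.225*I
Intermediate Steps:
Z(T, W) = 22 (Z(T, W) = 4 + 2*9 = 4 + 18 = 22)
L(V) = 22*V
sqrt((11*(-14))*35 + L(69)) = sqrt((11*(-14))*35 + 22*69) = sqrt(-154*35 + 1518) = sqrt(-5390 + 1518) = sqrt(-3872) = 44*I*sqrt(2)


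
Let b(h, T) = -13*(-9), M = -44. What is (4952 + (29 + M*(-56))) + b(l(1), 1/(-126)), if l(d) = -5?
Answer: 7562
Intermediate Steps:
b(h, T) = 117
(4952 + (29 + M*(-56))) + b(l(1), 1/(-126)) = (4952 + (29 - 44*(-56))) + 117 = (4952 + (29 + 2464)) + 117 = (4952 + 2493) + 117 = 7445 + 117 = 7562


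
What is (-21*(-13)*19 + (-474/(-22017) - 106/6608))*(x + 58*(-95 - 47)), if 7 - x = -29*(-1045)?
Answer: -2423303062679379/12124028 ≈ -1.9988e+8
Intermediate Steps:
x = -30298 (x = 7 - (-29)*(-1045) = 7 - 1*30305 = 7 - 30305 = -30298)
(-21*(-13)*19 + (-474/(-22017) - 106/6608))*(x + 58*(-95 - 47)) = (-21*(-13)*19 + (-474/(-22017) - 106/6608))*(-30298 + 58*(-95 - 47)) = (273*19 + (-474*(-1/22017) - 106*1/6608))*(-30298 + 58*(-142)) = (5187 + (158/7339 - 53/3304))*(-30298 - 8236) = (5187 + 133065/24248056)*(-38534) = (125774799537/24248056)*(-38534) = -2423303062679379/12124028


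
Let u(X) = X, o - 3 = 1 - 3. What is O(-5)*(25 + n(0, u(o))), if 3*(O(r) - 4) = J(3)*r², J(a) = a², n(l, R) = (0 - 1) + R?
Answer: 1975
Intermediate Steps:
o = 1 (o = 3 + (1 - 3) = 3 - 2 = 1)
n(l, R) = -1 + R
O(r) = 4 + 3*r² (O(r) = 4 + (3²*r²)/3 = 4 + (9*r²)/3 = 4 + 3*r²)
O(-5)*(25 + n(0, u(o))) = (4 + 3*(-5)²)*(25 + (-1 + 1)) = (4 + 3*25)*(25 + 0) = (4 + 75)*25 = 79*25 = 1975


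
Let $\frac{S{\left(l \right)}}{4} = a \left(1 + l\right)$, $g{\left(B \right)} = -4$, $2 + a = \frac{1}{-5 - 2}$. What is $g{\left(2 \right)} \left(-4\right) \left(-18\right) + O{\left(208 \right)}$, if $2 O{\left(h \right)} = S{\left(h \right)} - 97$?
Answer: $- \frac{17251}{14} \approx -1232.2$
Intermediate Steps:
$a = - \frac{15}{7}$ ($a = -2 + \frac{1}{-5 - 2} = -2 + \frac{1}{-7} = -2 - \frac{1}{7} = - \frac{15}{7} \approx -2.1429$)
$S{\left(l \right)} = - \frac{60}{7} - \frac{60 l}{7}$ ($S{\left(l \right)} = 4 \left(- \frac{15 \left(1 + l\right)}{7}\right) = 4 \left(- \frac{15}{7} - \frac{15 l}{7}\right) = - \frac{60}{7} - \frac{60 l}{7}$)
$O{\left(h \right)} = - \frac{739}{14} - \frac{30 h}{7}$ ($O{\left(h \right)} = \frac{\left(- \frac{60}{7} - \frac{60 h}{7}\right) - 97}{2} = \frac{- \frac{739}{7} - \frac{60 h}{7}}{2} = - \frac{739}{14} - \frac{30 h}{7}$)
$g{\left(2 \right)} \left(-4\right) \left(-18\right) + O{\left(208 \right)} = \left(-4\right) \left(-4\right) \left(-18\right) - \frac{13219}{14} = 16 \left(-18\right) - \frac{13219}{14} = -288 - \frac{13219}{14} = - \frac{17251}{14}$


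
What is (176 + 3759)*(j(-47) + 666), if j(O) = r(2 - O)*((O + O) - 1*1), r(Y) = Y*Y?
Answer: -894933115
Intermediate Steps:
r(Y) = Y**2
j(O) = (2 - O)**2*(-1 + 2*O) (j(O) = (2 - O)**2*((O + O) - 1*1) = (2 - O)**2*(2*O - 1) = (2 - O)**2*(-1 + 2*O))
(176 + 3759)*(j(-47) + 666) = (176 + 3759)*((-2 - 47)**2*(-1 + 2*(-47)) + 666) = 3935*((-49)**2*(-1 - 94) + 666) = 3935*(2401*(-95) + 666) = 3935*(-228095 + 666) = 3935*(-227429) = -894933115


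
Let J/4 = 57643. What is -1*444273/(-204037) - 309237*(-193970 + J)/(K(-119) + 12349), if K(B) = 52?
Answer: -2309426587695465/2530262837 ≈ -9.1272e+5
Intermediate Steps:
J = 230572 (J = 4*57643 = 230572)
-1*444273/(-204037) - 309237*(-193970 + J)/(K(-119) + 12349) = -1*444273/(-204037) - 309237*(-193970 + 230572)/(52 + 12349) = -444273*(-1/204037) - 309237/(12401/36602) = 444273/204037 - 309237/(12401*(1/36602)) = 444273/204037 - 309237/12401/36602 = 444273/204037 - 309237*36602/12401 = 444273/204037 - 11318692674/12401 = -2309426587695465/2530262837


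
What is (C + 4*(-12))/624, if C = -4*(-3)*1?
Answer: -3/52 ≈ -0.057692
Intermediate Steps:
C = 12 (C = 12*1 = 12)
(C + 4*(-12))/624 = (12 + 4*(-12))/624 = (12 - 48)*(1/624) = -36*1/624 = -3/52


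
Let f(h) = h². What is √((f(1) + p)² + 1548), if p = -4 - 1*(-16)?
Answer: √1717 ≈ 41.437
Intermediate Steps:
p = 12 (p = -4 + 16 = 12)
√((f(1) + p)² + 1548) = √((1² + 12)² + 1548) = √((1 + 12)² + 1548) = √(13² + 1548) = √(169 + 1548) = √1717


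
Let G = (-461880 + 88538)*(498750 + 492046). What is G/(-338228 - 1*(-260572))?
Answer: 46238220029/9707 ≈ 4.7634e+6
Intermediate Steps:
G = -369905760232 (G = -373342*990796 = -369905760232)
G/(-338228 - 1*(-260572)) = -369905760232/(-338228 - 1*(-260572)) = -369905760232/(-338228 + 260572) = -369905760232/(-77656) = -369905760232*(-1/77656) = 46238220029/9707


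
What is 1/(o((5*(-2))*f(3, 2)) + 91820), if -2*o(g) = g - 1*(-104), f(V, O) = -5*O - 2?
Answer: 1/91708 ≈ 1.0904e-5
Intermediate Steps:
f(V, O) = -2 - 5*O
o(g) = -52 - g/2 (o(g) = -(g - 1*(-104))/2 = -(g + 104)/2 = -(104 + g)/2 = -52 - g/2)
1/(o((5*(-2))*f(3, 2)) + 91820) = 1/((-52 - 5*(-2)*(-2 - 5*2)/2) + 91820) = 1/((-52 - (-5)*(-2 - 10)) + 91820) = 1/((-52 - (-5)*(-12)) + 91820) = 1/((-52 - ½*120) + 91820) = 1/((-52 - 60) + 91820) = 1/(-112 + 91820) = 1/91708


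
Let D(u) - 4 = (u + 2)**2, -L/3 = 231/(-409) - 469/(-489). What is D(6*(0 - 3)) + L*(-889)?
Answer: 87441738/66667 ≈ 1311.6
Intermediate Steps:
L = -78862/66667 (L = -3*(231/(-409) - 469/(-489)) = -3*(231*(-1/409) - 469*(-1/489)) = -3*(-231/409 + 469/489) = -3*78862/200001 = -78862/66667 ≈ -1.1829)
D(u) = 4 + (2 + u)**2 (D(u) = 4 + (u + 2)**2 = 4 + (2 + u)**2)
D(6*(0 - 3)) + L*(-889) = (4 + (2 + 6*(0 - 3))**2) - 78862/66667*(-889) = (4 + (2 + 6*(-3))**2) + 70108318/66667 = (4 + (2 - 18)**2) + 70108318/66667 = (4 + (-16)**2) + 70108318/66667 = (4 + 256) + 70108318/66667 = 260 + 70108318/66667 = 87441738/66667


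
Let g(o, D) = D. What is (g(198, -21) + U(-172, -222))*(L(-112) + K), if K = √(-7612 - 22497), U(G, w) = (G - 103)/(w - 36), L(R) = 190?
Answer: -488585/129 - 5143*I*√30109/258 ≈ -3787.5 - 3459.0*I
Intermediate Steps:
U(G, w) = (-103 + G)/(-36 + w)
K = I*√30109 (K = √(-30109) = I*√30109 ≈ 173.52*I)
(g(198, -21) + U(-172, -222))*(L(-112) + K) = (-21 + (-103 - 172)/(-36 - 222))*(190 + I*√30109) = (-21 - 275/(-258))*(190 + I*√30109) = (-21 - 1/258*(-275))*(190 + I*√30109) = (-21 + 275/258)*(190 + I*√30109) = -5143*(190 + I*√30109)/258 = -488585/129 - 5143*I*√30109/258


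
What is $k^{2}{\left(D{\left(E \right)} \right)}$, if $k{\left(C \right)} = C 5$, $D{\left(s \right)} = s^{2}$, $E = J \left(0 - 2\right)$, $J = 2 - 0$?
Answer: $6400$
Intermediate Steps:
$J = 2$ ($J = 2 + 0 = 2$)
$E = -4$ ($E = 2 \left(0 - 2\right) = 2 \left(-2\right) = -4$)
$k{\left(C \right)} = 5 C$
$k^{2}{\left(D{\left(E \right)} \right)} = \left(5 \left(-4\right)^{2}\right)^{2} = \left(5 \cdot 16\right)^{2} = 80^{2} = 6400$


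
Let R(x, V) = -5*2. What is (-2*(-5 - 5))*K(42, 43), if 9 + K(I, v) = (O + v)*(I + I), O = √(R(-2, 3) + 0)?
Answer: 72060 + 1680*I*√10 ≈ 72060.0 + 5312.6*I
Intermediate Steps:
R(x, V) = -10
O = I*√10 (O = √(-10 + 0) = √(-10) = I*√10 ≈ 3.1623*I)
K(I, v) = -9 + 2*I*(v + I*√10) (K(I, v) = -9 + (I*√10 + v)*(I + I) = -9 + (v + I*√10)*(2*I) = -9 + 2*I*(v + I*√10))
(-2*(-5 - 5))*K(42, 43) = (-2*(-5 - 5))*(-9 + 2*42*43 + 2*I*42*√10) = (-2*(-10))*(-9 + 3612 + 84*I*√10) = 20*(3603 + 84*I*√10) = 72060 + 1680*I*√10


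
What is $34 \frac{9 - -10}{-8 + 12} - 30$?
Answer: $\frac{263}{2} \approx 131.5$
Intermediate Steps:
$34 \frac{9 - -10}{-8 + 12} - 30 = 34 \frac{9 + 10}{4} - 30 = 34 \cdot 19 \cdot \frac{1}{4} - 30 = 34 \cdot \frac{19}{4} - 30 = \frac{323}{2} - 30 = \frac{263}{2}$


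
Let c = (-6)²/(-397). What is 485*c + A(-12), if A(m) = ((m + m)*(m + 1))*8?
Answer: 821004/397 ≈ 2068.0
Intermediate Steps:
c = -36/397 (c = 36*(-1/397) = -36/397 ≈ -0.090680)
A(m) = 16*m*(1 + m) (A(m) = ((2*m)*(1 + m))*8 = (2*m*(1 + m))*8 = 16*m*(1 + m))
485*c + A(-12) = 485*(-36/397) + 16*(-12)*(1 - 12) = -17460/397 + 16*(-12)*(-11) = -17460/397 + 2112 = 821004/397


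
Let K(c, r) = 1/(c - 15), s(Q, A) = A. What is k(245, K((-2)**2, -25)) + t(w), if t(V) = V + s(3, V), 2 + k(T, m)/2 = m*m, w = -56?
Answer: -14034/121 ≈ -115.98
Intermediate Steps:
K(c, r) = 1/(-15 + c)
k(T, m) = -4 + 2*m**2 (k(T, m) = -4 + 2*(m*m) = -4 + 2*m**2)
t(V) = 2*V (t(V) = V + V = 2*V)
k(245, K((-2)**2, -25)) + t(w) = (-4 + 2*(1/(-15 + (-2)**2))**2) + 2*(-56) = (-4 + 2*(1/(-15 + 4))**2) - 112 = (-4 + 2*(1/(-11))**2) - 112 = (-4 + 2*(-1/11)**2) - 112 = (-4 + 2*(1/121)) - 112 = (-4 + 2/121) - 112 = -482/121 - 112 = -14034/121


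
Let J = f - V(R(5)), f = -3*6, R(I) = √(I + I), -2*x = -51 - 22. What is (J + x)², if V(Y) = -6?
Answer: 2401/4 ≈ 600.25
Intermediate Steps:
x = 73/2 (x = -(-51 - 22)/2 = -½*(-73) = 73/2 ≈ 36.500)
R(I) = √2*√I (R(I) = √(2*I) = √2*√I)
f = -18
J = -12 (J = -18 - 1*(-6) = -18 + 6 = -12)
(J + x)² = (-12 + 73/2)² = (49/2)² = 2401/4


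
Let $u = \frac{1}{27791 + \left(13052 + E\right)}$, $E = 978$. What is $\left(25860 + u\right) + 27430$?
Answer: $\frac{2228641091}{41821} \approx 53290.0$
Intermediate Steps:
$u = \frac{1}{41821}$ ($u = \frac{1}{27791 + \left(13052 + 978\right)} = \frac{1}{27791 + 14030} = \frac{1}{41821} \approx 2.3911 \cdot 10^{-5}$)
$\left(25860 + u\right) + 27430 = \left(25860 + \frac{1}{41821}\right) + 27430 = \frac{1081491061}{41821} + 27430 = \frac{2228641091}{41821}$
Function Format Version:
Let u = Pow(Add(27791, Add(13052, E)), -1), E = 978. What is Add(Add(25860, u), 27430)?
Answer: Rational(2228641091, 41821) ≈ 53290.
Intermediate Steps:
u = Rational(1, 41821) (u = Pow(Add(27791, Add(13052, 978)), -1) = Pow(Add(27791, 14030), -1) = Pow(41821, -1) = Rational(1, 41821) ≈ 2.3911e-5)
Add(Add(25860, u), 27430) = Add(Add(25860, Rational(1, 41821)), 27430) = Add(Rational(1081491061, 41821), 27430) = Rational(2228641091, 41821)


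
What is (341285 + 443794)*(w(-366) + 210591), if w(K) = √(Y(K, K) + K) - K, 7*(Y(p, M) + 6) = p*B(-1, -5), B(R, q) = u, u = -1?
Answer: 165617910603 + 785079*I*√15666/7 ≈ 1.6562e+11 + 1.4038e+7*I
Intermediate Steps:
B(R, q) = -1
Y(p, M) = -6 - p/7 (Y(p, M) = -6 + (p*(-1))/7 = -6 + (-p)/7 = -6 - p/7)
w(K) = √(-6 + 6*K/7) - K (w(K) = √((-6 - K/7) + K) - K = √(-6 + 6*K/7) - K)
(341285 + 443794)*(w(-366) + 210591) = (341285 + 443794)*((-1*(-366) + √(-294 + 42*(-366))/7) + 210591) = 785079*((366 + √(-294 - 15372)/7) + 210591) = 785079*((366 + √(-15666)/7) + 210591) = 785079*((366 + (I*√15666)/7) + 210591) = 785079*((366 + I*√15666/7) + 210591) = 785079*(210957 + I*√15666/7) = 165617910603 + 785079*I*√15666/7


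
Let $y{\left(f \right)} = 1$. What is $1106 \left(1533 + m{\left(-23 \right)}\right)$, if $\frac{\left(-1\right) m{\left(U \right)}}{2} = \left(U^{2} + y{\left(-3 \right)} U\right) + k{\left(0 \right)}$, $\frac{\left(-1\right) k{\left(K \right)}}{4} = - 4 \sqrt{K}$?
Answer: $576226$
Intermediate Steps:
$k{\left(K \right)} = 16 \sqrt{K}$ ($k{\left(K \right)} = - 4 \left(- 4 \sqrt{K}\right) = 16 \sqrt{K}$)
$m{\left(U \right)} = - 2 U - 2 U^{2}$ ($m{\left(U \right)} = - 2 \left(\left(U^{2} + 1 U\right) + 16 \sqrt{0}\right) = - 2 \left(\left(U^{2} + U\right) + 16 \cdot 0\right) = - 2 \left(\left(U + U^{2}\right) + 0\right) = - 2 \left(U + U^{2}\right) = - 2 U - 2 U^{2}$)
$1106 \left(1533 + m{\left(-23 \right)}\right) = 1106 \left(1533 + 2 \left(-23\right) \left(-1 - -23\right)\right) = 1106 \left(1533 + 2 \left(-23\right) \left(-1 + 23\right)\right) = 1106 \left(1533 + 2 \left(-23\right) 22\right) = 1106 \left(1533 - 1012\right) = 1106 \cdot 521 = 576226$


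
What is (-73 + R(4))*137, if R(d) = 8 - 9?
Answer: -10138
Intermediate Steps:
R(d) = -1
(-73 + R(4))*137 = (-73 - 1)*137 = -74*137 = -10138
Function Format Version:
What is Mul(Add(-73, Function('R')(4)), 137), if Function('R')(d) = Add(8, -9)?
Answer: -10138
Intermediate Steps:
Function('R')(d) = -1
Mul(Add(-73, Function('R')(4)), 137) = Mul(Add(-73, -1), 137) = Mul(-74, 137) = -10138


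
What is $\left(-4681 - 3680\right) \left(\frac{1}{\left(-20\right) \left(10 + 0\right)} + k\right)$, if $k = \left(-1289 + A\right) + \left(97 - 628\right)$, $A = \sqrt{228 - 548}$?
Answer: $\frac{3043412361}{200} - 66888 i \sqrt{5} \approx 1.5217 \cdot 10^{7} - 1.4957 \cdot 10^{5} i$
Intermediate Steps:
$A = 8 i \sqrt{5}$ ($A = \sqrt{-320} = 8 i \sqrt{5} \approx 17.889 i$)
$k = -1820 + 8 i \sqrt{5}$ ($k = \left(-1289 + 8 i \sqrt{5}\right) + \left(97 - 628\right) = \left(-1289 + 8 i \sqrt{5}\right) - 531 = -1820 + 8 i \sqrt{5} \approx -1820.0 + 17.889 i$)
$\left(-4681 - 3680\right) \left(\frac{1}{\left(-20\right) \left(10 + 0\right)} + k\right) = \left(-4681 - 3680\right) \left(\frac{1}{\left(-20\right) \left(10 + 0\right)} - \left(1820 - 8 i \sqrt{5}\right)\right) = - 8361 \left(\frac{1}{\left(-20\right) 10} - \left(1820 - 8 i \sqrt{5}\right)\right) = - 8361 \left(\frac{1}{-200} - \left(1820 - 8 i \sqrt{5}\right)\right) = - 8361 \left(- \frac{1}{200} - \left(1820 - 8 i \sqrt{5}\right)\right) = - 8361 \left(- \frac{364001}{200} + 8 i \sqrt{5}\right) = \frac{3043412361}{200} - 66888 i \sqrt{5}$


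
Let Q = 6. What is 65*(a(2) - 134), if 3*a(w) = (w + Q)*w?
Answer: -25090/3 ≈ -8363.3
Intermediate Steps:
a(w) = w*(6 + w)/3 (a(w) = ((w + 6)*w)/3 = ((6 + w)*w)/3 = (w*(6 + w))/3 = w*(6 + w)/3)
65*(a(2) - 134) = 65*((⅓)*2*(6 + 2) - 134) = 65*((⅓)*2*8 - 134) = 65*(16/3 - 134) = 65*(-386/3) = -25090/3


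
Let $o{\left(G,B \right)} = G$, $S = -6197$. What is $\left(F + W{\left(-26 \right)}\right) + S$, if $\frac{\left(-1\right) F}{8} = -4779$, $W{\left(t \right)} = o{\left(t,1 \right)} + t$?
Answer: $31983$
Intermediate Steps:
$W{\left(t \right)} = 2 t$ ($W{\left(t \right)} = t + t = 2 t$)
$F = 38232$ ($F = \left(-8\right) \left(-4779\right) = 38232$)
$\left(F + W{\left(-26 \right)}\right) + S = \left(38232 + 2 \left(-26\right)\right) - 6197 = \left(38232 - 52\right) - 6197 = 38180 - 6197 = 31983$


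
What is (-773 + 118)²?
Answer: 429025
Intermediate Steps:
(-773 + 118)² = (-655)² = 429025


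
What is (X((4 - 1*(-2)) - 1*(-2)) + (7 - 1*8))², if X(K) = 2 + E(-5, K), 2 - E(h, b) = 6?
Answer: 9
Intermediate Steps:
E(h, b) = -4 (E(h, b) = 2 - 1*6 = 2 - 6 = -4)
X(K) = -2 (X(K) = 2 - 4 = -2)
(X((4 - 1*(-2)) - 1*(-2)) + (7 - 1*8))² = (-2 + (7 - 1*8))² = (-2 + (7 - 8))² = (-2 - 1)² = (-3)² = 9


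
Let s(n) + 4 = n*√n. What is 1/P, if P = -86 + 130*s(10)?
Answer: 303/8266382 + 325*√10/4133191 ≈ 0.00028531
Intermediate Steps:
s(n) = -4 + n^(3/2) (s(n) = -4 + n*√n = -4 + n^(3/2))
P = -606 + 1300*√10 (P = -86 + 130*(-4 + 10^(3/2)) = -86 + 130*(-4 + 10*√10) = -86 + (-520 + 1300*√10) = -606 + 1300*√10 ≈ 3505.0)
1/P = 1/(-606 + 1300*√10)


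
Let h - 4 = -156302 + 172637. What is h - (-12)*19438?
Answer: 249595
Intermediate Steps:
h = 16339 (h = 4 + (-156302 + 172637) = 4 + 16335 = 16339)
h - (-12)*19438 = 16339 - (-12)*19438 = 16339 - 1*(-233256) = 16339 + 233256 = 249595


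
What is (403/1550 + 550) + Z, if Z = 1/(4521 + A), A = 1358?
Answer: 161748977/293950 ≈ 550.26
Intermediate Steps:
Z = 1/5879 (Z = 1/(4521 + 1358) = 1/5879 ≈ 0.00017010)
(403/1550 + 550) + Z = (403/1550 + 550) + 1/5879 = (403*(1/1550) + 550) + 1/5879 = (13/50 + 550) + 1/5879 = 27513/50 + 1/5879 = 161748977/293950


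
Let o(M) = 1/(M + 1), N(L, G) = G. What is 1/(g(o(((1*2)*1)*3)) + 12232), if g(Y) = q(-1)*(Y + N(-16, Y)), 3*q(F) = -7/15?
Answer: 45/550438 ≈ 8.1753e-5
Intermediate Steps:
q(F) = -7/45 (q(F) = (-7/15)/3 = (-7*1/15)/3 = (⅓)*(-7/15) = -7/45)
o(M) = 1/(1 + M)
g(Y) = -14*Y/45 (g(Y) = -7*(Y + Y)/45 = -14*Y/45)
1/(g(o(((1*2)*1)*3)) + 12232) = 1/(-14/(45*(1 + ((1*2)*1)*3)) + 12232) = 1/(-14/(45*(1 + (2*1)*3)) + 12232) = 1/(-14/(45*(1 + 2*3)) + 12232) = 1/(-14/(45*(1 + 6)) + 12232) = 1/(-14/45/7 + 12232) = 1/(-14/45*⅐ + 12232) = 1/(-2/45 + 12232) = 1/(550438/45) = 45/550438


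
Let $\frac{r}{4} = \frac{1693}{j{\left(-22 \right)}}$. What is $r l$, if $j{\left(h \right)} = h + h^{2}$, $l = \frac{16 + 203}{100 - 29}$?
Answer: $\frac{247178}{5467} \approx 45.213$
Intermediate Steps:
$l = \frac{219}{71} \approx 3.0845$
$r = \frac{3386}{231}$ ($r = 4 \frac{1693}{\left(-22\right) \left(1 - 22\right)} = 4 \frac{1693}{\left(-22\right) \left(-21\right)} = 4 \cdot \frac{1693}{462} = \frac{3386}{231} \approx 14.658$)
$r l = \frac{3386}{231} \cdot \frac{219}{71} = \frac{247178}{5467}$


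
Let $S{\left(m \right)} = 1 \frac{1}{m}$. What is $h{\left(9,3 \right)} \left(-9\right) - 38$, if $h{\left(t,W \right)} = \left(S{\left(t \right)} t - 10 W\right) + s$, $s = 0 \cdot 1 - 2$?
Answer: $241$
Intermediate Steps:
$S{\left(m \right)} = \frac{1}{m}$
$s = -2$ ($s = 0 - 2 = -2$)
$h{\left(t,W \right)} = -1 - 10 W$ ($h{\left(t,W \right)} = \left(\frac{t}{t} - 10 W\right) - 2 = \left(1 - 10 W\right) - 2 = -1 - 10 W$)
$h{\left(9,3 \right)} \left(-9\right) - 38 = \left(-1 - 30\right) \left(-9\right) - 38 = \left(-31\right) \left(-9\right) - 38 = 279 - 38 = 241$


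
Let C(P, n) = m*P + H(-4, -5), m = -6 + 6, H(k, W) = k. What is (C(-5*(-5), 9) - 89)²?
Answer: 8649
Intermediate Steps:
m = 0
C(P, n) = -4 (C(P, n) = 0*P - 4 = 0 - 4 = -4)
(C(-5*(-5), 9) - 89)² = (-4 - 89)² = (-93)² = 8649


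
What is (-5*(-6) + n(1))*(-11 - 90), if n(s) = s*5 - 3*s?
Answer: -3232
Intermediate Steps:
n(s) = 2*s (n(s) = 5*s - 3*s = 2*s)
(-5*(-6) + n(1))*(-11 - 90) = (-5*(-6) + 2*1)*(-11 - 90) = (30 + 2)*(-101) = 32*(-101) = -3232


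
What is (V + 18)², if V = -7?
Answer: 121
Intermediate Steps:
(V + 18)² = (-7 + 18)² = 11² = 121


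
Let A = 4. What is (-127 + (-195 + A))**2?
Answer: 101124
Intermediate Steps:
(-127 + (-195 + A))**2 = (-127 + (-195 + 4))**2 = (-127 - 191)**2 = (-318)**2 = 101124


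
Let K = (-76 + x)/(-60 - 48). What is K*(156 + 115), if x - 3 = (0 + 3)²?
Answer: 4336/27 ≈ 160.59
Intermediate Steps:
x = 12 (x = 3 + (0 + 3)² = 3 + 3² = 3 + 9 = 12)
K = 16/27 (K = (-76 + 12)/(-60 - 48) = -64/(-108) = -64*(-1/108) = 16/27 ≈ 0.59259)
K*(156 + 115) = 16*(156 + 115)/27 = (16/27)*271 = 4336/27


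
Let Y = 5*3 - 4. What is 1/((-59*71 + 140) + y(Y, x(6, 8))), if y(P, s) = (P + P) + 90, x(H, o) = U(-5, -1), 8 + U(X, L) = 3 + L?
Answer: -1/3937 ≈ -0.00025400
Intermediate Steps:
U(X, L) = -5 + L (U(X, L) = -8 + (3 + L) = -5 + L)
x(H, o) = -6 (x(H, o) = -5 - 1 = -6)
Y = 11 (Y = 15 - 4 = 11)
y(P, s) = 90 + 2*P (y(P, s) = 2*P + 90 = 90 + 2*P)
1/((-59*71 + 140) + y(Y, x(6, 8))) = 1/((-59*71 + 140) + (90 + 2*11)) = 1/((-4189 + 140) + (90 + 22)) = 1/(-4049 + 112) = 1/(-3937) = -1/3937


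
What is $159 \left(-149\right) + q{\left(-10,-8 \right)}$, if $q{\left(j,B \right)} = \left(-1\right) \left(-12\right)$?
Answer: $-23679$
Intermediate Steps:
$q{\left(j,B \right)} = 12$
$159 \left(-149\right) + q{\left(-10,-8 \right)} = 159 \left(-149\right) + 12 = -23691 + 12 = -23679$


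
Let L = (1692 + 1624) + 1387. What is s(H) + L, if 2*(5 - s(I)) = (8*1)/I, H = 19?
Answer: 89448/19 ≈ 4707.8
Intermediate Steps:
L = 4703 (L = 3316 + 1387 = 4703)
s(I) = 5 - 4/I (s(I) = 5 - 8*1/(2*I) = 5 - 4/I)
s(H) + L = (5 - 4/19) + 4703 = 91/19 + 4703 = 89448/19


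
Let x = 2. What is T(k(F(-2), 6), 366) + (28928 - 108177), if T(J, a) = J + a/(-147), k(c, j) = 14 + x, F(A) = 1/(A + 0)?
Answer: -3882539/49 ≈ -79236.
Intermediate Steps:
F(A) = 1/A
k(c, j) = 16 (k(c, j) = 14 + 2 = 16)
T(J, a) = J - a/147 (T(J, a) = J + a*(-1/147) = J - a/147)
T(k(F(-2), 6), 366) + (28928 - 108177) = (16 - 1/147*366) + (28928 - 108177) = (16 - 122/49) - 79249 = 662/49 - 79249 = -3882539/49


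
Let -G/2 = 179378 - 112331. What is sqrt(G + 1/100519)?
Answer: I*sqrt(1354895076793415)/100519 ≈ 366.19*I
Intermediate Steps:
G = -134094 (G = -2*(179378 - 112331) = -2*67047 = -134094)
sqrt(G + 1/100519) = sqrt(-134094 + 1/100519) = sqrt(-13478994785/100519) = I*sqrt(1354895076793415)/100519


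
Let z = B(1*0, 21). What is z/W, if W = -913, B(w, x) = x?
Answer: -21/913 ≈ -0.023001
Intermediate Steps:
z = 21
z/W = 21/(-913) = 21*(-1/913) = -21/913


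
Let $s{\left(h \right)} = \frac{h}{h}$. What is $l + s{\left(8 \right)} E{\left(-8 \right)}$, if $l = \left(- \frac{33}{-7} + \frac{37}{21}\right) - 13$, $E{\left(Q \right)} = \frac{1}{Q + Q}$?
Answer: $- \frac{2213}{336} \approx -6.5863$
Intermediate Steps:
$E{\left(Q \right)} = \frac{1}{2 Q}$
$s{\left(h \right)} = 1$
$l = - \frac{137}{21}$ ($l = \left(\left(-33\right) \left(- \frac{1}{7}\right) + 37 \cdot \frac{1}{21}\right) - 13 = \left(\frac{33}{7} + \frac{37}{21}\right) - 13 = \frac{136}{21} - 13 = - \frac{137}{21} \approx -6.5238$)
$l + s{\left(8 \right)} E{\left(-8 \right)} = - \frac{137}{21} + 1 \frac{1}{2 \left(-8\right)} = - \frac{137}{21} + 1 \cdot \frac{1}{2} \left(- \frac{1}{8}\right) = - \frac{137}{21} + 1 \left(- \frac{1}{16}\right) = - \frac{137}{21} - \frac{1}{16} = - \frac{2213}{336}$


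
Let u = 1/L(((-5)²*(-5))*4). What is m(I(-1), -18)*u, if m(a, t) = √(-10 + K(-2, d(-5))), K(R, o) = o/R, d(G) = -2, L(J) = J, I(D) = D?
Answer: -3*I/500 ≈ -0.006*I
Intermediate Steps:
u = -1/500 (u = 1/(((-5)²*(-5))*4) = 1/((25*(-5))*4) = 1/(-125*4) = 1/(-500) = -1/500 ≈ -0.0020000)
m(a, t) = 3*I (m(a, t) = √(-10 - 2/(-2)) = √(-10 - 2*(-½)) = √(-10 + 1) = √(-9) = 3*I)
m(I(-1), -18)*u = (3*I)*(-1/500) = -3*I/500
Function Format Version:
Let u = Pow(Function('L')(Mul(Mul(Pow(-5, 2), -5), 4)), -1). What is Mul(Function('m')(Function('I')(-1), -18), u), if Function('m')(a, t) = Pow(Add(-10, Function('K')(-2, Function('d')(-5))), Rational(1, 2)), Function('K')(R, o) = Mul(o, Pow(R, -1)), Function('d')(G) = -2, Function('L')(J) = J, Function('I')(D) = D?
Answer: Mul(Rational(-3, 500), I) ≈ Mul(-0.0060000, I)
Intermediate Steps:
u = Rational(-1, 500) (u = Pow(Mul(Mul(Pow(-5, 2), -5), 4), -1) = Pow(Mul(Mul(25, -5), 4), -1) = Pow(Mul(-125, 4), -1) = Pow(-500, -1) = Rational(-1, 500) ≈ -0.0020000)
Function('m')(a, t) = Mul(3, I) (Function('m')(a, t) = Pow(Add(-10, Mul(-2, Pow(-2, -1))), Rational(1, 2)) = Pow(Add(-10, Mul(-2, Rational(-1, 2))), Rational(1, 2)) = Pow(Add(-10, 1), Rational(1, 2)) = Pow(-9, Rational(1, 2)) = Mul(3, I))
Mul(Function('m')(Function('I')(-1), -18), u) = Mul(Mul(3, I), Rational(-1, 500)) = Mul(Rational(-3, 500), I)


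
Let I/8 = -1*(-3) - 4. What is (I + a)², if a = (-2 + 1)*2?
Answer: 100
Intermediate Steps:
I = -8 (I = 8*(-1*(-3) - 4) = 8*(3 - 4) = 8*(-1) = -8)
a = -2 (a = -1*2 = -2)
(I + a)² = (-8 - 2)² = (-10)² = 100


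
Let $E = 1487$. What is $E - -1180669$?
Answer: $1182156$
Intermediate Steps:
$E - -1180669 = 1487 - -1180669 = 1487 + 1180669 = 1182156$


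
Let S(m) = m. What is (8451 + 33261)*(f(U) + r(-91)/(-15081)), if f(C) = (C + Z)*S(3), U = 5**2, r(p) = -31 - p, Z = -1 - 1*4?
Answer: 1143667200/457 ≈ 2.5026e+6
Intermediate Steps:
Z = -5 (Z = -1 - 4 = -5)
U = 25
f(C) = -15 + 3*C (f(C) = (C - 5)*3 = (-5 + C)*3 = -15 + 3*C)
(8451 + 33261)*(f(U) + r(-91)/(-15081)) = (8451 + 33261)*((-15 + 3*25) + (-31 - 1*(-91))/(-15081)) = 41712*((-15 + 75) + (-31 + 91)*(-1/15081)) = 41712*(60 + 60*(-1/15081)) = 41712*(60 - 20/5027) = 41712*(301600/5027) = 1143667200/457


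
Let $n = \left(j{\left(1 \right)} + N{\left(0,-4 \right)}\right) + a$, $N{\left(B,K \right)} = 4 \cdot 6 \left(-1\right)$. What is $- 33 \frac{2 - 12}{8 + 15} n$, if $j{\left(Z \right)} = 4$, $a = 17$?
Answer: $- \frac{990}{23} \approx -43.043$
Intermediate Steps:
$N{\left(B,K \right)} = -24$ ($N{\left(B,K \right)} = 24 \left(-1\right) = -24$)
$n = -3$ ($n = \left(4 - 24\right) + 17 = -20 + 17 = -3$)
$- 33 \frac{2 - 12}{8 + 15} n = - 33 \frac{2 - 12}{8 + 15} \left(-3\right) = - 33 \left(- \frac{10}{23}\right) \left(-3\right) = - 33 \left(\left(-10\right) \frac{1}{23}\right) \left(-3\right) = \left(-33\right) \left(- \frac{10}{23}\right) \left(-3\right) = \frac{330}{23} \left(-3\right) = - \frac{990}{23}$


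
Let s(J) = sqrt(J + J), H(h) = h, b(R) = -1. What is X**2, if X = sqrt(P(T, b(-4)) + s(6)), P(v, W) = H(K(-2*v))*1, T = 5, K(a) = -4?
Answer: -4 + 2*sqrt(3) ≈ -0.53590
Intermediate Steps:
s(J) = sqrt(2)*sqrt(J) (s(J) = sqrt(2*J) = sqrt(2)*sqrt(J))
P(v, W) = -4 (P(v, W) = -4*1 = -4)
X = sqrt(-4 + 2*sqrt(3)) (X = sqrt(-4 + sqrt(2)*sqrt(6)) = sqrt(-4 + 2*sqrt(3)) ≈ 0.73205*I)
X**2 = (sqrt(-4 + 2*sqrt(3)))**2 = -4 + 2*sqrt(3)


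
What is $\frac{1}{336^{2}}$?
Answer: $\frac{1}{112896} \approx 8.8577 \cdot 10^{-6}$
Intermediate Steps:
$\frac{1}{336^{2}} = \frac{1}{112896}$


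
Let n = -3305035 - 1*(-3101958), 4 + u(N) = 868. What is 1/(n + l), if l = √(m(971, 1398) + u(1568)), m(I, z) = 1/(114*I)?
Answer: -22479405438/4565050122493109 - √10586731764198/4565050122493109 ≈ -4.9250e-6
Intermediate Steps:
u(N) = 864 (u(N) = -4 + 868 = 864)
m(I, z) = 1/(114*I)
n = -203077 (n = -3305035 + 3101958 = -203077)
l = √10586731764198/110694 (l = √((1/114)/971 + 864) = √((1/114)*(1/971) + 864) = √(1/110694 + 864) = √(95639617/110694) = √10586731764198/110694 ≈ 29.394)
1/(n + l) = 1/(-203077 + √10586731764198/110694)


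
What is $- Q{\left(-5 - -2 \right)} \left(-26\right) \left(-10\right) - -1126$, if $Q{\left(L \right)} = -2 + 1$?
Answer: $1386$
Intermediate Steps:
$Q{\left(L \right)} = -1$
$- Q{\left(-5 - -2 \right)} \left(-26\right) \left(-10\right) - -1126 = - \left(-1\right) \left(-26\right) \left(-10\right) - -1126 = - 26 \left(-10\right) + 1126 = \left(-1\right) \left(-260\right) + 1126 = 260 + 1126 = 1386$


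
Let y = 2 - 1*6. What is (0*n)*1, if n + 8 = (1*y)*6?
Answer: 0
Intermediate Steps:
y = -4 (y = 2 - 6 = -4)
n = -32 (n = -8 + (1*(-4))*6 = -8 - 4*6 = -8 - 24 = -32)
(0*n)*1 = (0*(-32))*1 = 0*1 = 0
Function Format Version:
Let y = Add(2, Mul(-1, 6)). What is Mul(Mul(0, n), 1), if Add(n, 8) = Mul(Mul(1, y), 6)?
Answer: 0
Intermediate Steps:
y = -4 (y = Add(2, -6) = -4)
n = -32 (n = Add(-8, Mul(Mul(1, -4), 6)) = Add(-8, Mul(-4, 6)) = Add(-8, -24) = -32)
Mul(Mul(0, n), 1) = Mul(Mul(0, -32), 1) = Mul(0, 1) = 0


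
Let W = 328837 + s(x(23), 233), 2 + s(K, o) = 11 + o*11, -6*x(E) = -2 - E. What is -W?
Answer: -331409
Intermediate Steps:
x(E) = ⅓ + E/6 (x(E) = -(-2 - E)/6 = ⅓ + E/6)
s(K, o) = 9 + 11*o (s(K, o) = -2 + (11 + o*11) = -2 + (11 + 11*o) = 9 + 11*o)
W = 331409 (W = 328837 + (9 + 11*233) = 328837 + (9 + 2563) = 328837 + 2572 = 331409)
-W = -1*331409 = -331409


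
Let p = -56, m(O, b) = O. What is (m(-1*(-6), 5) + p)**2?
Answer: 2500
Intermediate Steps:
(m(-1*(-6), 5) + p)**2 = (-1*(-6) - 56)**2 = (6 - 56)**2 = (-50)**2 = 2500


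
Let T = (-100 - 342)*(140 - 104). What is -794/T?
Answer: 397/7956 ≈ 0.049899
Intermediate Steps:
T = -15912 (T = -442*36 = -15912)
-794/T = -794/(-15912) = -794*(-1/15912) = 397/7956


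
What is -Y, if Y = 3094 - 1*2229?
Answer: -865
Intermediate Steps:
Y = 865 (Y = 3094 - 2229 = 865)
-Y = -1*865 = -865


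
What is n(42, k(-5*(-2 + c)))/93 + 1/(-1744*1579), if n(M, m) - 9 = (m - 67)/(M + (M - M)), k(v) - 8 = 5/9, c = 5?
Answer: 3959912311/48403120752 ≈ 0.081811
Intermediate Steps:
k(v) = 77/9 (k(v) = 8 + 5/9 = 77/9)
n(M, m) = 9 + (-67 + m)/M (n(M, m) = 9 + (m - 67)/(M + (M - M)) = 9 + (-67 + m)/(M + 0) = 9 + (-67 + m)/M)
n(42, k(-5*(-2 + c)))/93 + 1/(-1744*1579) = ((-67 + 77/9 + 9*42)/42)/93 + 1/(-1744*1579) = ((-67 + 77/9 + 378)/42)*(1/93) - 1/1744*1/1579 = ((1/42)*(2876/9))*(1/93) - 1/2753776 = (1438/189)*(1/93) - 1/2753776 = 1438/17577 - 1/2753776 = 3959912311/48403120752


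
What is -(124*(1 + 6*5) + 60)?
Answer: -3904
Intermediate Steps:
-(124*(1 + 6*5) + 60) = -(124*(1 + 30) + 60) = -(124*31 + 60) = -(3844 + 60) = -1*3904 = -3904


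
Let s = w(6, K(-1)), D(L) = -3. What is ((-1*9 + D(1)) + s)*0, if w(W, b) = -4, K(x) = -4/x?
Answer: 0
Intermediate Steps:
s = -4
((-1*9 + D(1)) + s)*0 = ((-1*9 - 3) - 4)*0 = ((-9 - 3) - 4)*0 = (-12 - 4)*0 = -16*0 = 0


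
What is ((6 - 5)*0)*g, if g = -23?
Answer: 0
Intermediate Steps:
((6 - 5)*0)*g = ((6 - 5)*0)*(-23) = (1*0)*(-23) = 0*(-23) = 0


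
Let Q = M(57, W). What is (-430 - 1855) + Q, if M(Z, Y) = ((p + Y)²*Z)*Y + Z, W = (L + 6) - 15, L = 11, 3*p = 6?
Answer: -404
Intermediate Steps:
p = 2 (p = (⅓)*6 = 2)
W = 2 (W = (11 + 6) - 15 = 17 - 15 = 2)
M(Z, Y) = Z + Y*Z*(2 + Y)² (M(Z, Y) = ((2 + Y)²*Z)*Y + Z = (Z*(2 + Y)²)*Y + Z = Y*Z*(2 + Y)² + Z = Z + Y*Z*(2 + Y)²)
Q = 1881 (Q = 57*(1 + 2*(2 + 2)²) = 57*(1 + 2*4²) = 57*(1 + 2*16) = 57*(1 + 32) = 57*33 = 1881)
(-430 - 1855) + Q = (-430 - 1855) + 1881 = -2285 + 1881 = -404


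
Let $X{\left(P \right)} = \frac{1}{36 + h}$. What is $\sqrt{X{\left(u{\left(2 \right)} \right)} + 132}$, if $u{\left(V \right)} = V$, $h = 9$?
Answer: $\frac{\sqrt{29705}}{15} \approx 11.49$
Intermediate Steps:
$X{\left(P \right)} = \frac{1}{45}$ ($X{\left(P \right)} = \frac{1}{36 + 9} = \frac{1}{45}$)
$\sqrt{X{\left(u{\left(2 \right)} \right)} + 132} = \sqrt{\frac{1}{45} + 132} = \sqrt{\frac{5941}{45}} = \frac{\sqrt{29705}}{15}$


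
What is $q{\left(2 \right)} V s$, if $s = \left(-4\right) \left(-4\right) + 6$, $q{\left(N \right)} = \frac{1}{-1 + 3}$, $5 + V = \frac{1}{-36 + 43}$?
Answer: $- \frac{374}{7} \approx -53.429$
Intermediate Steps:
$V = - \frac{34}{7}$ ($V = -5 + \frac{1}{-36 + 43} = -5 + \frac{1}{7} = - \frac{34}{7} \approx -4.8571$)
$q{\left(N \right)} = \frac{1}{2}$
$s = 22$ ($s = 16 + 6 = 22$)
$q{\left(2 \right)} V s = \frac{1}{2} \left(- \frac{34}{7}\right) 22 = \left(- \frac{17}{7}\right) 22 = - \frac{374}{7}$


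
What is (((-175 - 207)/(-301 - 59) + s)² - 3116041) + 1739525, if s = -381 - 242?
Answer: -32066539799/32400 ≈ -9.8971e+5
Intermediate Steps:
s = -623
(((-175 - 207)/(-301 - 59) + s)² - 3116041) + 1739525 = (((-175 - 207)/(-301 - 59) - 623)² - 3116041) + 1739525 = ((-382/(-360) - 623)² - 3116041) + 1739525 = ((-382*(-1/360) - 623)² - 3116041) + 1739525 = ((191/180 - 623)² - 3116041) + 1739525 = ((-111949/180)² - 3116041) + 1739525 = (12532578601/32400 - 3116041) + 1739525 = -88427149799/32400 + 1739525 = -32066539799/32400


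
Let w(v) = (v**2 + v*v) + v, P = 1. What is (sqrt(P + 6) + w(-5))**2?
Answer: (45 + sqrt(7))**2 ≈ 2270.1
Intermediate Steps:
w(v) = v + 2*v**2 (w(v) = (v**2 + v**2) + v = 2*v**2 + v = v + 2*v**2)
(sqrt(P + 6) + w(-5))**2 = (sqrt(1 + 6) - 5*(1 + 2*(-5)))**2 = (sqrt(7) - 5*(1 - 10))**2 = (sqrt(7) - 5*(-9))**2 = (sqrt(7) + 45)**2 = (45 + sqrt(7))**2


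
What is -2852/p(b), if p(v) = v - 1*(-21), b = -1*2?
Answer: -2852/19 ≈ -150.11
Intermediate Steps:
b = -2
p(v) = 21 + v (p(v) = v + 21 = 21 + v)
-2852/p(b) = -2852/(21 - 2) = -2852/19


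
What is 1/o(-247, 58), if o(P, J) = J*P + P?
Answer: -1/14573 ≈ -6.8620e-5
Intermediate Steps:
o(P, J) = P + J*P
1/o(-247, 58) = 1/(-247*(1 + 58)) = 1/(-247*59) = 1/(-14573) = -1/14573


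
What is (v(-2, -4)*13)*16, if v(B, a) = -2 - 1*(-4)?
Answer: 416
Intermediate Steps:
v(B, a) = 2 (v(B, a) = -2 + 4 = 2)
(v(-2, -4)*13)*16 = (2*13)*16 = 26*16 = 416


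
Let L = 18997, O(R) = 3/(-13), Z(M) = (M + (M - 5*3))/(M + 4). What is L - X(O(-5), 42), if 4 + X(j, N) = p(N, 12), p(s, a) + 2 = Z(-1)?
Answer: 57026/3 ≈ 19009.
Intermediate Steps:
Z(M) = (-15 + 2*M)/(4 + M) (Z(M) = (M + (M - 15))/(4 + M) = (M + (-15 + M))/(4 + M) = (-15 + 2*M)/(4 + M))
O(R) = -3/13 (O(R) = 3*(-1/13) = -3/13)
p(s, a) = -23/3 (p(s, a) = -2 + (-15 + 2*(-1))/(4 - 1) = -2 + (-15 - 2)/3 = -2 + (1/3)*(-17) = -2 - 17/3 = -23/3)
X(j, N) = -35/3 (X(j, N) = -4 - 23/3 = -35/3)
L - X(O(-5), 42) = 18997 - 1*(-35/3) = 18997 + 35/3 = 57026/3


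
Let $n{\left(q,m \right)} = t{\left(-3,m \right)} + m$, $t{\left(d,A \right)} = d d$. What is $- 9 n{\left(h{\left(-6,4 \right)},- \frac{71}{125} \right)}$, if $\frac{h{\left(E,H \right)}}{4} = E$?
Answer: $- \frac{9486}{125} \approx -75.888$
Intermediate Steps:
$h{\left(E,H \right)} = 4 E$
$t{\left(d,A \right)} = d^{2}$
$n{\left(q,m \right)} = 9 + m$ ($n{\left(q,m \right)} = \left(-3\right)^{2} + m = 9 + m$)
$- 9 n{\left(h{\left(-6,4 \right)},- \frac{71}{125} \right)} = - 9 \left(9 - \frac{71}{125}\right) = \left(-9\right) \frac{1054}{125} = - \frac{9486}{125}$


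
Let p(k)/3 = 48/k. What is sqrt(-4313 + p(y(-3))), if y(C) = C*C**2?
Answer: I*sqrt(38865)/3 ≈ 65.714*I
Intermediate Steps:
y(C) = C**3
p(k) = 144/k (p(k) = 3*(48/k) = 144/k)
sqrt(-4313 + p(y(-3))) = sqrt(-4313 + 144/((-3)**3)) = sqrt(-4313 + 144/(-27)) = sqrt(-4313 + 144*(-1/27)) = sqrt(-4313 - 16/3) = sqrt(-12955/3) = I*sqrt(38865)/3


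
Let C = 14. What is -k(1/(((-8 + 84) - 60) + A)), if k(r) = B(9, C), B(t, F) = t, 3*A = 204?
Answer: -9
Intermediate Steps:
A = 68 (A = (⅓)*204 = 68)
k(r) = 9
-k(1/(((-8 + 84) - 60) + A)) = -1*9 = -9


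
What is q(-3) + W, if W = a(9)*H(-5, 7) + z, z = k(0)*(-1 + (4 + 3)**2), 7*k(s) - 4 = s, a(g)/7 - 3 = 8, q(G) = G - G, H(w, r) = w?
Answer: -2503/7 ≈ -357.57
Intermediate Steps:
q(G) = 0
a(g) = 77 (a(g) = 21 + 7*8 = 21 + 56 = 77)
k(s) = 4/7 + s/7
z = 192/7 (z = (4/7 + (1/7)*0)*(-1 + (4 + 3)**2) = (4/7 + 0)*(-1 + 7**2) = 4*(-1 + 49)/7 = (4/7)*48 = 192/7 ≈ 27.429)
W = -2503/7 (W = 77*(-5) + 192/7 = -385 + 192/7 = -2503/7 ≈ -357.57)
q(-3) + W = 0 - 2503/7 = -2503/7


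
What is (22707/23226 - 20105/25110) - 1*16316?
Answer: -158591121362/9720081 ≈ -16316.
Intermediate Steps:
(22707/23226 - 20105/25110) - 1*16316 = (22707*(1/23226) - 20105*1/25110) - 16316 = (7569/7742 - 4021/5022) - 16316 = 1720234/9720081 - 16316 = -158591121362/9720081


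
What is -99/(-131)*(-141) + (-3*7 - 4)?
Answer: -17234/131 ≈ -131.56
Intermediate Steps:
-99/(-131)*(-141) + (-3*7 - 4) = -99*(-1/131)*(-141) + (-21 - 4) = (99/131)*(-141) - 25 = -13959/131 - 25 = -17234/131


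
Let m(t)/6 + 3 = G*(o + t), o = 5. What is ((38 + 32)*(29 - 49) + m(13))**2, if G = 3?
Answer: 1196836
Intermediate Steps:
m(t) = 72 + 18*t (m(t) = -18 + 6*(3*(5 + t)) = -18 + 6*(15 + 3*t) = -18 + (90 + 18*t) = 72 + 18*t)
((38 + 32)*(29 - 49) + m(13))**2 = ((38 + 32)*(29 - 49) + (72 + 18*13))**2 = (70*(-20) + (72 + 234))**2 = (-1400 + 306)**2 = (-1094)**2 = 1196836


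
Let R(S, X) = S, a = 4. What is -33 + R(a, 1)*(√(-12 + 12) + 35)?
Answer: 107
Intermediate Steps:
-33 + R(a, 1)*(√(-12 + 12) + 35) = -33 + 4*(√(-12 + 12) + 35) = -33 + 4*(√0 + 35) = -33 + 4*(0 + 35) = -33 + 4*35 = -33 + 140 = 107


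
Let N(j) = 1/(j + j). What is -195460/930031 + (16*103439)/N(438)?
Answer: 1348359895956284/930031 ≈ 1.4498e+9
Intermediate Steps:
N(j) = 1/(2*j)
-195460/930031 + (16*103439)/N(438) = -195460/930031 + (16*103439)/(((1/2)/438)) = -195460*1/930031 + 1655024/(((1/2)*(1/438))) = -195460/930031 + 1655024/(1/876) = -195460/930031 + 1655024*876 = -195460/930031 + 1449801024 = 1348359895956284/930031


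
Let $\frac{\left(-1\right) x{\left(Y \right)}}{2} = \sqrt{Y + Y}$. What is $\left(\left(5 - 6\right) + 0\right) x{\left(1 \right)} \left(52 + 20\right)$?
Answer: $144 \sqrt{2} \approx 203.65$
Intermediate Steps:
$x{\left(Y \right)} = - 2 \sqrt{2} \sqrt{Y}$ ($x{\left(Y \right)} = - 2 \sqrt{Y + Y} = - 2 \sqrt{2 Y} = - 2 \sqrt{2} \sqrt{Y}$)
$\left(\left(5 - 6\right) + 0\right) x{\left(1 \right)} \left(52 + 20\right) = \left(\left(5 - 6\right) + 0\right) \left(- 2 \sqrt{2} \sqrt{1}\right) \left(52 + 20\right) = \left(\left(5 - 6\right) + 0\right) \left(\left(-2\right) \sqrt{2} \cdot 1\right) 72 = \left(-1 + 0\right) \left(- 2 \sqrt{2}\right) 72 = - \left(-2\right) \sqrt{2} \cdot 72 = 2 \sqrt{2} \cdot 72 = 144 \sqrt{2}$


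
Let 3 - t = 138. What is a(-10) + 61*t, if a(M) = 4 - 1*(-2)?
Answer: -8229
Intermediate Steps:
t = -135 (t = 3 - 1*138 = 3 - 138 = -135)
a(M) = 6 (a(M) = 4 + 2 = 6)
a(-10) + 61*t = 6 + 61*(-135) = 6 - 8235 = -8229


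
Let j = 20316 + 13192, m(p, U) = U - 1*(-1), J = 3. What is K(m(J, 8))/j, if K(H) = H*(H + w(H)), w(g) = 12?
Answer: 189/33508 ≈ 0.0056404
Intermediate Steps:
m(p, U) = 1 + U (m(p, U) = U + 1 = 1 + U)
j = 33508
K(H) = H*(12 + H) (K(H) = H*(H + 12) = H*(12 + H))
K(m(J, 8))/j = ((1 + 8)*(12 + (1 + 8)))/33508 = (9*(12 + 9))*(1/33508) = (9*21)*(1/33508) = 189*(1/33508) = 189/33508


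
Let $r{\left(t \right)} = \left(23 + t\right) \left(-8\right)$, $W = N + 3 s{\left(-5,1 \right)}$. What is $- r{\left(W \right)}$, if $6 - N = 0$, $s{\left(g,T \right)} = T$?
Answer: $256$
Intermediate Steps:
$N = 6$ ($N = 6 - 0 = 6 + 0 = 6$)
$W = 9$ ($W = 6 + 3 \cdot 1 = 6 + 3 = 9$)
$r{\left(t \right)} = -184 - 8 t$
$- r{\left(W \right)} = - (-184 - 72) = \left(-1\right) \left(-256\right) = 256$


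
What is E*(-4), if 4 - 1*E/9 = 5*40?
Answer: 7056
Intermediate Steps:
E = -1764 (E = 36 - 45*40 = 36 - 9*200 = 36 - 1800 = -1764)
E*(-4) = -1764*(-4) = 7056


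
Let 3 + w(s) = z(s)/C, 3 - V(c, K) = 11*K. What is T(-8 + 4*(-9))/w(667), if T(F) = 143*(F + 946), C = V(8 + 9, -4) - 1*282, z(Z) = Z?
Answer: -15155855/686 ≈ -22093.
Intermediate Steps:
V(c, K) = 3 - 11*K
C = -235 (C = (3 - 11*(-4)) - 1*282 = (3 + 44) - 282 = 47 - 282 = -235)
T(F) = 135278 + 143*F (T(F) = 143*(946 + F) = 135278 + 143*F)
w(s) = -3 - s/235 (w(s) = -3 + s/(-235) = -3 + s*(-1/235) = -3 - s/235)
T(-8 + 4*(-9))/w(667) = (135278 + 143*(-8 + 4*(-9)))/(-3 - 1/235*667) = (135278 + 143*(-8 - 36))/(-3 - 667/235) = (135278 + 143*(-44))/(-1372/235) = (135278 - 6292)*(-235/1372) = 128986*(-235/1372) = -15155855/686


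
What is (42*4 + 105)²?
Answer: 74529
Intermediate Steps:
(42*4 + 105)² = (168 + 105)² = 273² = 74529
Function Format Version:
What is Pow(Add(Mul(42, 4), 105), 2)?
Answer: 74529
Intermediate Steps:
Pow(Add(Mul(42, 4), 105), 2) = Pow(Add(168, 105), 2) = Pow(273, 2) = 74529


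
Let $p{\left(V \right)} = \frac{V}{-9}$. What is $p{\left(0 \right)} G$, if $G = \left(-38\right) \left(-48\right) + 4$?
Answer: $0$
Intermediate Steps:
$p{\left(V \right)} = - \frac{V}{9}$ ($p{\left(V \right)} = V \left(- \frac{1}{9}\right) = - \frac{V}{9}$)
$G = 1828$ ($G = 1824 + 4 = 1828$)
$p{\left(0 \right)} G = \left(- \frac{1}{9}\right) 0 \cdot 1828 = 0 \cdot 1828 = 0$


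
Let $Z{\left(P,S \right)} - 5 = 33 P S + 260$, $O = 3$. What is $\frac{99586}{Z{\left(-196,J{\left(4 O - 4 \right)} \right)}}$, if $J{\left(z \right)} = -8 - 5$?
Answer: $\frac{99586}{84349} \approx 1.1806$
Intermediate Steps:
$J{\left(z \right)} = -13$ ($J{\left(z \right)} = -8 - 5 = -13$)
$Z{\left(P,S \right)} = 265 + 33 P S$ ($Z{\left(P,S \right)} = 5 + \left(33 P S + 260\right) = 5 + \left(260 + 33 P S\right) = 265 + 33 P S$)
$\frac{99586}{Z{\left(-196,J{\left(4 O - 4 \right)} \right)}} = \frac{99586}{265 + 33 \left(-196\right) \left(-13\right)} = \frac{99586}{265 + 84084} = \frac{99586}{84349}$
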